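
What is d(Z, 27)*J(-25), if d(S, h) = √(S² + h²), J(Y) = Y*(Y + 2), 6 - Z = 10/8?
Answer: 2875*√481/4 ≈ 15763.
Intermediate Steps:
Z = 19/4 (Z = 6 - 10/8 = 6 - 1*5/4 = 6 - 5/4 = 19/4 ≈ 4.7500)
J(Y) = Y*(2 + Y)
d(Z, 27)*J(-25) = √((19/4)² + 27²)*(-25*(2 - 25)) = √(361/16 + 729)*(-25*(-23)) = √(12025/16)*575 = (5*√481/4)*575 = 2875*√481/4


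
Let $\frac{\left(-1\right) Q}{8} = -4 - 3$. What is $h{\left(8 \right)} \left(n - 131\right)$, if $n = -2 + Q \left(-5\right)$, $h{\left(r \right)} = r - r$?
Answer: $0$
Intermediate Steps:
$h{\left(r \right)} = 0$
$Q = 56$ ($Q = - 8 \left(-4 - 3\right) = \left(-8\right) \left(-7\right) = 56$)
$n = -282$ ($n = -2 + 56 \left(-5\right) = -2 - 280 = -282$)
$h{\left(8 \right)} \left(n - 131\right) = 0 \left(-282 - 131\right) = 0 \left(-413\right) = 0$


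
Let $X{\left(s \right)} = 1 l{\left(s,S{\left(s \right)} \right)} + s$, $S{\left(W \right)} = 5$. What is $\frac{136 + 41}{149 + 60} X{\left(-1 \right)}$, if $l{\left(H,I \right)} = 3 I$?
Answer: $\frac{2478}{209} \approx 11.856$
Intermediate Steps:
$X{\left(s \right)} = 15 + s$ ($X{\left(s \right)} = 1 \cdot 3 \cdot 5 + s = 1 \cdot 15 + s = 15 + s$)
$\frac{136 + 41}{149 + 60} X{\left(-1 \right)} = \frac{136 + 41}{149 + 60} \left(15 - 1\right) = \frac{177}{209} \cdot 14 = \frac{2478}{209}$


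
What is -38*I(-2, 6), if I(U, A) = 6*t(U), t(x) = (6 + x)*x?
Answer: 1824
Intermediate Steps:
t(x) = x*(6 + x)
I(U, A) = 6*U*(6 + U) (I(U, A) = 6*(U*(6 + U)) = 6*U*(6 + U))
-38*I(-2, 6) = -228*(-2)*(6 - 2) = -228*(-2)*4 = -38*(-48) = 1824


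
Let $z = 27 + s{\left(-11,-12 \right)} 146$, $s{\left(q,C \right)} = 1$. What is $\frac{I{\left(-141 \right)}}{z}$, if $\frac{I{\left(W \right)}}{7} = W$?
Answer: $- \frac{987}{173} \approx -5.7052$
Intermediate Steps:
$I{\left(W \right)} = 7 W$
$z = 173$ ($z = 27 + 1 \cdot 146 = 27 + 146 = 173$)
$\frac{I{\left(-141 \right)}}{z} = \frac{7 \left(-141\right)}{173} = \left(-987\right) \frac{1}{173} = - \frac{987}{173}$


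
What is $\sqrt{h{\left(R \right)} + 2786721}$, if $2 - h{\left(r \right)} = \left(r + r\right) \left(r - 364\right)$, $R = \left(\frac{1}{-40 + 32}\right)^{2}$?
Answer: $\frac{\sqrt{11414463998}}{64} \approx 1669.4$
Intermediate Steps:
$R = \frac{1}{64}$ ($R = \left(\frac{1}{-8}\right)^{2} = \left(- \frac{1}{8}\right)^{2} = \frac{1}{64} \approx 0.015625$)
$h{\left(r \right)} = 2 - 2 r \left(-364 + r\right)$ ($h{\left(r \right)} = 2 - \left(r + r\right) \left(r - 364\right) = 2 - 2 r \left(-364 + r\right)$)
$\sqrt{h{\left(R \right)} + 2786721} = \sqrt{\left(2 - \frac{2}{4096} + 728 \cdot \frac{1}{64}\right) + 2786721} = \sqrt{\left(2 - \frac{1}{2048} + \frac{91}{8}\right) + 2786721} = \sqrt{\frac{27391}{2048} + 2786721} = \sqrt{\frac{5707231999}{2048}} = \frac{\sqrt{11414463998}}{64}$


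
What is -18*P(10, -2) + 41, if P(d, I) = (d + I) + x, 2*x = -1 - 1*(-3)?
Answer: -121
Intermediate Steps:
x = 1 (x = (-1 - 1*(-3))/2 = (-1 + 3)/2 = (1/2)*2 = 1)
P(d, I) = 1 + I + d (P(d, I) = (d + I) + 1 = (I + d) + 1 = 1 + I + d)
-18*P(10, -2) + 41 = -18*(1 - 2 + 10) + 41 = -18*9 + 41 = -162 + 41 = -121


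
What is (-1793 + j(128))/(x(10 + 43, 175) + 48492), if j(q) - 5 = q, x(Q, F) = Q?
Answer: -332/9709 ≈ -0.034195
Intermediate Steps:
j(q) = 5 + q
(-1793 + j(128))/(x(10 + 43, 175) + 48492) = (-1793 + (5 + 128))/((10 + 43) + 48492) = (-1793 + 133)/(53 + 48492) = -1660/48545 = -1660*1/48545 = -332/9709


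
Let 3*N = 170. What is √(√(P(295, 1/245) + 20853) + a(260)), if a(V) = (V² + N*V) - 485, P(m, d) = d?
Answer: √(902377875 + 315*√25544930)/105 ≈ 286.34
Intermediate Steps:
N = 170/3 (N = (⅓)*170 = 170/3 ≈ 56.667)
a(V) = -485 + V² + 170*V/3 (a(V) = (V² + 170*V/3) - 485 = -485 + V² + 170*V/3)
√(√(P(295, 1/245) + 20853) + a(260)) = √(√(1/245 + 20853) + (-485 + 260² + (170/3)*260)) = √(√(1/245 + 20853) + (-485 + 67600 + 44200/3)) = √(√(5108986/245) + 245545/3) = √(√25544930/35 + 245545/3) = √(245545/3 + √25544930/35)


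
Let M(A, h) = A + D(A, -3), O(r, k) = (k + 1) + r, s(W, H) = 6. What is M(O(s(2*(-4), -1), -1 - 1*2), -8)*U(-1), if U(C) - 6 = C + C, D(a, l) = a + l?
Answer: 20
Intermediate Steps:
O(r, k) = 1 + k + r (O(r, k) = (1 + k) + r = 1 + k + r)
M(A, h) = -3 + 2*A (M(A, h) = A + (A - 3) = A + (-3 + A) = -3 + 2*A)
U(C) = 6 + 2*C (U(C) = 6 + (C + C) = 6 + 2*C)
M(O(s(2*(-4), -1), -1 - 1*2), -8)*U(-1) = (-3 + 2*(1 + (-1 - 1*2) + 6))*(6 + 2*(-1)) = (-3 + 2*(1 + (-1 - 2) + 6))*(6 - 2) = (-3 + 2*(1 - 3 + 6))*4 = (-3 + 2*4)*4 = (-3 + 8)*4 = 5*4 = 20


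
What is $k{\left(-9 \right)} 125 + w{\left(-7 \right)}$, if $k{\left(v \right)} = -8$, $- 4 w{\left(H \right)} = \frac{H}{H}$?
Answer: $- \frac{4001}{4} \approx -1000.3$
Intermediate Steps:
$w{\left(H \right)} = - \frac{1}{4}$ ($w{\left(H \right)} = - \frac{H \frac{1}{H}}{4} = \left(- \frac{1}{4}\right) 1 = - \frac{1}{4}$)
$k{\left(-9 \right)} 125 + w{\left(-7 \right)} = \left(-8\right) 125 - \frac{1}{4} = -1000 - \frac{1}{4} = - \frac{4001}{4}$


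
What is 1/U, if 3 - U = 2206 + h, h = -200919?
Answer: 1/198716 ≈ 5.0323e-6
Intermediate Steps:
U = 198716 (U = 3 - (2206 - 200919) = 3 - 1*(-198713) = 3 + 198713 = 198716)
1/U = 1/198716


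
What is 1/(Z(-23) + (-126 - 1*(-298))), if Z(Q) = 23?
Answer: 1/195 ≈ 0.0051282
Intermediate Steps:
1/(Z(-23) + (-126 - 1*(-298))) = 1/(23 + (-126 - 1*(-298))) = 1/(23 + (-126 + 298)) = 1/(23 + 172) = 1/195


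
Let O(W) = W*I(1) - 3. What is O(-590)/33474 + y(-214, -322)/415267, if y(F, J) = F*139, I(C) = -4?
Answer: -158255/129912594 ≈ -0.0012182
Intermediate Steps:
O(W) = -3 - 4*W (O(W) = W*(-4) - 3 = -4*W - 3 = -3 - 4*W)
y(F, J) = 139*F
O(-590)/33474 + y(-214, -322)/415267 = (-3 - 4*(-590))/33474 + (139*(-214))/415267 = (-3 + 2360)*(1/33474) - 29746*1/415267 = 2357*(1/33474) - 278/3881 = 2357/33474 - 278/3881 = -158255/129912594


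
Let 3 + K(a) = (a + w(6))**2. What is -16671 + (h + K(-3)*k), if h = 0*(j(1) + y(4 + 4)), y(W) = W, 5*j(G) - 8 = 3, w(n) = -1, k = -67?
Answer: -17542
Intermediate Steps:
j(G) = 11/5 (j(G) = 8/5 + (1/5)*3 = 8/5 + 3/5 = 11/5)
K(a) = -3 + (-1 + a)**2 (K(a) = -3 + (a - 1)**2 = -3 + (-1 + a)**2)
h = 0 (h = 0*(11/5 + (4 + 4)) = 0*(11/5 + 8) = 0*(51/5) = 0)
-16671 + (h + K(-3)*k) = -16671 + (0 + (-3 + (-1 - 3)**2)*(-67)) = -16671 + (0 + (-3 + (-4)**2)*(-67)) = -16671 + (0 + (-3 + 16)*(-67)) = -16671 + (0 + 13*(-67)) = -16671 + (0 - 871) = -16671 - 871 = -17542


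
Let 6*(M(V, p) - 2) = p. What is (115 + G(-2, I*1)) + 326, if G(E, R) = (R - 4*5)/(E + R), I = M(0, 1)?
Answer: 334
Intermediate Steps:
M(V, p) = 2 + p/6
I = 13/6 (I = 2 + (⅙)*1 = 2 + ⅙ = 13/6 ≈ 2.1667)
G(E, R) = (-20 + R)/(E + R) (G(E, R) = (R - 20)/(E + R) = (-20 + R)/(E + R))
(115 + G(-2, I*1)) + 326 = (115 + (-20 + (13/6)*1)/(-2 + (13/6)*1)) + 326 = (115 + (-20 + 13/6)/(-2 + 13/6)) + 326 = (115 - 107/6/(⅙)) + 326 = (115 + 6*(-107/6)) + 326 = (115 - 107) + 326 = 8 + 326 = 334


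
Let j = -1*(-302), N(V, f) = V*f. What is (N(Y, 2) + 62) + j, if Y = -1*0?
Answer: 364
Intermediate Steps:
Y = 0
j = 302
(N(Y, 2) + 62) + j = (0*2 + 62) + 302 = (0 + 62) + 302 = 62 + 302 = 364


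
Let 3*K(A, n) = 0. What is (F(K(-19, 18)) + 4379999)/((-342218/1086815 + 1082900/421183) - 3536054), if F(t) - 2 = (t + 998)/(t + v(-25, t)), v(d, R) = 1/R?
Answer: nan ≈ nan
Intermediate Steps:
K(A, n) = 0 (K(A, n) = (1/3)*0 = 0)
F(t) = 2 + (998 + t)/(t + 1/t) (F(t) = 2 + (t + 998)/(t + 1/t) = 2 + (998 + t)/(t + 1/t))
(F(K(-19, 18)) + 4379999)/((-342218/1086815 + 1082900/421183) - 3536054) = ((2 + 0*(998 + 3*0))/(1 + 0**2) + 4379999)/((-342218/1086815 + 1082900/421183) - 3536054) = ((2 + 0*(998 + 0))/(1 + 0) + 4379999)/((-342218*1/1086815 + 1082900*(1/421183)) - 3536054) = ((2 + 0*998)/1 + 4379999)/((-342218/1086815 + 154700/60169) - 3536054) = (1*(2 + 0) + 4379999)/(147539365658/65392571735 - 3536054) = (1*2 + 4379999)/(-231231517314468032/65392571735) = (2 + 4379999)*(-65392571735/231231517314468032) = 4380001*(-65392571735/231231517314468032) = -286419529591871735/231231517314468032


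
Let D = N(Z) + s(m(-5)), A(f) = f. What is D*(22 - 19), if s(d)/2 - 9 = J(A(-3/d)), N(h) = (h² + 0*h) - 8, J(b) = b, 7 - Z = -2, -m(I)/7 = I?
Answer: 9537/35 ≈ 272.49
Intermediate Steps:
m(I) = -7*I
Z = 9 (Z = 7 - 1*(-2) = 7 + 2 = 9)
N(h) = -8 + h² (N(h) = (h² + 0) - 8 = h² - 8 = -8 + h²)
s(d) = 18 - 6/d (s(d) = 18 + 2*(-3/d) = 18 - 6/d)
D = 3179/35 (D = (-8 + 9²) + (18 - 6/((-7*(-5)))) = (-8 + 81) + (18 - 6/35) = 73 + (18 - 6*1/35) = 73 + (18 - 6/35) = 73 + 624/35 = 3179/35 ≈ 90.829)
D*(22 - 19) = 3179*(22 - 19)/35 = (3179/35)*3 = 9537/35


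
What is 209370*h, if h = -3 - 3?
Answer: -1256220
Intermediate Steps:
h = -6
209370*h = 209370*(-6) = -1256220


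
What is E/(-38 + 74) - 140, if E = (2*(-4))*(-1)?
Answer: -1258/9 ≈ -139.78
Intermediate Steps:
E = 8 (E = -8*(-1) = 8)
E/(-38 + 74) - 140 = 8/(-38 + 74) - 140 = 8/36 - 140 = 8*(1/36) - 140 = 2/9 - 140 = -1258/9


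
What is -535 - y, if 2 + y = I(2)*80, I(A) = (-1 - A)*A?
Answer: -53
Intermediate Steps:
I(A) = A*(-1 - A)
y = -482 (y = -2 - 1*2*(1 + 2)*80 = -2 - 1*2*3*80 = -2 - 6*80 = -2 - 480 = -482)
-535 - y = -535 - 1*(-482) = -535 + 482 = -53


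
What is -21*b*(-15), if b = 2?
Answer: 630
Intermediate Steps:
-21*b*(-15) = -21*2*(-15) = -42*(-15) = 630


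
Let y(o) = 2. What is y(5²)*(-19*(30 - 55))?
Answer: 950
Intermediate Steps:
y(5²)*(-19*(30 - 55)) = 2*(-19*(30 - 55)) = 2*(-19*(-25)) = 2*475 = 950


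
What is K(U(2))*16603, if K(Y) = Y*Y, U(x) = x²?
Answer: 265648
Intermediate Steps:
K(Y) = Y²
K(U(2))*16603 = (2²)²*16603 = 4²*16603 = 16*16603 = 265648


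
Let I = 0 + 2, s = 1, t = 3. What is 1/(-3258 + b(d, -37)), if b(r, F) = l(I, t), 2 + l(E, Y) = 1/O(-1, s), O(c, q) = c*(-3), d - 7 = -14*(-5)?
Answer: -3/9779 ≈ -0.00030678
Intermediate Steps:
d = 77 (d = 7 - 14*(-5) = 7 + 70 = 77)
O(c, q) = -3*c
I = 2
l(E, Y) = -5/3 (l(E, Y) = -2 + 1/(-3*(-1)) = -2 + 1/3 = -2 + ⅓ = -5/3)
b(r, F) = -5/3
1/(-3258 + b(d, -37)) = 1/(-3258 - 5/3) = 1/(-9779/3) = -3/9779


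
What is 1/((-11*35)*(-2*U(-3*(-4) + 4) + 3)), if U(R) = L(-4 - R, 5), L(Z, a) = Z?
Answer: -1/16555 ≈ -6.0405e-5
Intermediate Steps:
U(R) = -4 - R
1/((-11*35)*(-2*U(-3*(-4) + 4) + 3)) = 1/((-11*35)*(-2*(-4 - (-3*(-4) + 4)) + 3)) = 1/(-385*(-2*(-4 - (12 + 4)) + 3)) = 1/(-385*(-2*(-4 - 1*16) + 3)) = 1/(-385*(-2*(-4 - 16) + 3)) = 1/(-385*(-2*(-20) + 3)) = 1/(-385*(40 + 3)) = 1/(-385*43) = 1/(-16555) = -1/16555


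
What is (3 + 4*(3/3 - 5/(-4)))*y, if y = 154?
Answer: 1848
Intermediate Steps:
(3 + 4*(3/3 - 5/(-4)))*y = (3 + 4*(3/3 - 5/(-4)))*154 = (3 + 4*(3*(⅓) - 5*(-¼)))*154 = (3 + 4*(1 + 5/4))*154 = (3 + 4*(9/4))*154 = (3 + 9)*154 = 12*154 = 1848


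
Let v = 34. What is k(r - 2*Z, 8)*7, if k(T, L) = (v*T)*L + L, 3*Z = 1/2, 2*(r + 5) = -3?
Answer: -38864/3 ≈ -12955.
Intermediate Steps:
r = -13/2 (r = -5 + (½)*(-3) = -5 - 3/2 = -13/2 ≈ -6.5000)
Z = ⅙ (Z = (⅓)/2 = (⅓)*(½) = ⅙ ≈ 0.16667)
k(T, L) = L + 34*L*T (k(T, L) = (34*T)*L + L = 34*L*T + L = L + 34*L*T)
k(r - 2*Z, 8)*7 = (8*(1 + 34*(-13/2 - 2*⅙)))*7 = (8*(1 + 34*(-13/2 - ⅓)))*7 = (8*(1 + 34*(-41/6)))*7 = (8*(1 - 697/3))*7 = (8*(-694/3))*7 = -5552/3*7 = -38864/3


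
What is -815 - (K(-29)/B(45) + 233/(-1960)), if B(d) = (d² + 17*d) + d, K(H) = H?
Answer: -129368903/158760 ≈ -814.87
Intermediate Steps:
B(d) = d² + 18*d
-815 - (K(-29)/B(45) + 233/(-1960)) = -815 - (-29*1/(45*(18 + 45)) + 233/(-1960)) = -815 - (-29/(45*63) + 233*(-1/1960)) = -815 - (-29/2835 - 233/1960) = -815 - 1*(-20497/158760) = -815 + 20497/158760 = -129368903/158760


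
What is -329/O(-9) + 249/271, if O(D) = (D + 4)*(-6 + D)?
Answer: -70484/20325 ≈ -3.4678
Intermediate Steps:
O(D) = (-6 + D)*(4 + D) (O(D) = (4 + D)*(-6 + D) = (-6 + D)*(4 + D))
-329/O(-9) + 249/271 = -329/(-24 + (-9)² - 2*(-9)) + 249/271 = -329/(-24 + 81 + 18) + 249*(1/271) = -329/75 + 249/271 = -70484/20325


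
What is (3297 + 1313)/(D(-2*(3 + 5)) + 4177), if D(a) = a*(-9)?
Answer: 4610/4321 ≈ 1.0669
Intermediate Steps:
D(a) = -9*a
(3297 + 1313)/(D(-2*(3 + 5)) + 4177) = (3297 + 1313)/(-(-18)*(3 + 5) + 4177) = 4610/(-(-18)*8 + 4177) = 4610/(-9*(-16) + 4177) = 4610/(144 + 4177) = 4610/4321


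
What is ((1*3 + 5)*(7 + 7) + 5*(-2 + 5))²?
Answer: 16129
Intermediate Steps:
((1*3 + 5)*(7 + 7) + 5*(-2 + 5))² = ((3 + 5)*14 + 5*3)² = (8*14 + 15)² = (112 + 15)² = 127² = 16129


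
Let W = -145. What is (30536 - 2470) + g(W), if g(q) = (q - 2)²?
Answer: 49675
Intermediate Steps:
g(q) = (-2 + q)²
(30536 - 2470) + g(W) = (30536 - 2470) + (-2 - 145)² = 28066 + (-147)² = 28066 + 21609 = 49675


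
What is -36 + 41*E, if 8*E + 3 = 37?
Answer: 553/4 ≈ 138.25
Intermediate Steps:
E = 17/4 (E = -3/8 + (⅛)*37 = -3/8 + 37/8 = 17/4 ≈ 4.2500)
-36 + 41*E = -36 + 41*(17/4) = -36 + 697/4 = 553/4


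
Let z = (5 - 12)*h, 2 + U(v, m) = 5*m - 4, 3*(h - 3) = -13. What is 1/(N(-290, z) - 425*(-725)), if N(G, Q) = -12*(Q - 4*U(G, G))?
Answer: 1/238125 ≈ 4.1995e-6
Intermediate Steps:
h = -4/3 (h = 3 + (1/3)*(-13) = 3 - 13/3 = -4/3 ≈ -1.3333)
U(v, m) = -6 + 5*m (U(v, m) = -2 + (5*m - 4) = -2 + (-4 + 5*m) = -6 + 5*m)
z = 28/3 (z = (5 - 12)*(-4/3) = -7*(-4/3) = 28/3 ≈ 9.3333)
N(G, Q) = -288 - 12*Q + 240*G (N(G, Q) = -12*(Q - 4*(-6 + 5*G)) = -12*(Q + (24 - 20*G)) = -12*(24 + Q - 20*G) = -288 - 12*Q + 240*G)
1/(N(-290, z) - 425*(-725)) = 1/((-288 - 12*28/3 + 240*(-290)) - 425*(-725)) = 1/((-288 - 112 - 69600) + 308125) = 1/(-70000 + 308125) = 1/238125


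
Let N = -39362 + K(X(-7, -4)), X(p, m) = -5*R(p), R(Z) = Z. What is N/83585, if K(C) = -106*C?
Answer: -43072/83585 ≈ -0.51531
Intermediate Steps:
X(p, m) = -5*p
N = -43072 (N = -39362 - (-530)*(-7) = -39362 - 106*35 = -39362 - 3710 = -43072)
N/83585 = -43072/83585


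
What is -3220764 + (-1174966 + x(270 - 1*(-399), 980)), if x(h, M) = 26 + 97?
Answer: -4395607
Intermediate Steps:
x(h, M) = 123
-3220764 + (-1174966 + x(270 - 1*(-399), 980)) = -3220764 + (-1174966 + 123) = -3220764 - 1174843 = -4395607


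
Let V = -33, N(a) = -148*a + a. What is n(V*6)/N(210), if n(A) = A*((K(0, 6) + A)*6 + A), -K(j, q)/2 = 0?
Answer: -2178/245 ≈ -8.8898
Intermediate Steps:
K(j, q) = 0 (K(j, q) = -2*0 = 0)
N(a) = -147*a
n(A) = 7*A**2 (n(A) = A*((0 + A)*6 + A) = A*(A*6 + A) = A*(6*A + A) = A*(7*A) = 7*A**2)
n(V*6)/N(210) = (7*(-33*6)**2)/((-147*210)) = (7*(-198)**2)/(-30870) = (7*39204)*(-1/30870) = 274428*(-1/30870) = -2178/245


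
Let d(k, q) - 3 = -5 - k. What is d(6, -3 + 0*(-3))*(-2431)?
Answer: 19448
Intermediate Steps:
d(k, q) = -2 - k (d(k, q) = 3 + (-5 - k) = -2 - k)
d(6, -3 + 0*(-3))*(-2431) = (-2 - 1*6)*(-2431) = (-2 - 6)*(-2431) = -8*(-2431) = 19448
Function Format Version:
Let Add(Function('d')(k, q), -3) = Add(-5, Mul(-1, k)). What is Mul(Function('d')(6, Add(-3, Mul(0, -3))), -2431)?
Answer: 19448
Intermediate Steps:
Function('d')(k, q) = Add(-2, Mul(-1, k)) (Function('d')(k, q) = Add(3, Add(-5, Mul(-1, k))) = Add(-2, Mul(-1, k)))
Mul(Function('d')(6, Add(-3, Mul(0, -3))), -2431) = Mul(Add(-2, Mul(-1, 6)), -2431) = Mul(Add(-2, -6), -2431) = Mul(-8, -2431) = 19448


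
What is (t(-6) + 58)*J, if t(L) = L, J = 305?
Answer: 15860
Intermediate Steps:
(t(-6) + 58)*J = (-6 + 58)*305 = 52*305 = 15860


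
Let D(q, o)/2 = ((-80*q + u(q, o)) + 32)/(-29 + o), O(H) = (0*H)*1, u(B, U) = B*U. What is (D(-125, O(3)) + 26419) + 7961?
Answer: 976956/29 ≈ 33688.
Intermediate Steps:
O(H) = 0 (O(H) = 0*1 = 0)
D(q, o) = 2*(32 - 80*q + o*q)/(-29 + o) (D(q, o) = 2*(((-80*q + q*o) + 32)/(-29 + o)) = 2*(((-80*q + o*q) + 32)/(-29 + o)) = 2*((32 - 80*q + o*q)/(-29 + o)) = 2*(32 - 80*q + o*q)/(-29 + o))
(D(-125, O(3)) + 26419) + 7961 = (2*(32 - 80*(-125) + 0*(-125))/(-29 + 0) + 26419) + 7961 = (2*(32 + 10000 + 0)/(-29) + 26419) + 7961 = (2*(-1/29)*10032 + 26419) + 7961 = (-20064/29 + 26419) + 7961 = 746087/29 + 7961 = 976956/29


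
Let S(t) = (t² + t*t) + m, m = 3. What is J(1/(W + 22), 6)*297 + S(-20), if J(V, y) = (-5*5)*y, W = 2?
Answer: -43747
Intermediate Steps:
S(t) = 3 + 2*t² (S(t) = (t² + t*t) + 3 = (t² + t²) + 3 = 2*t² + 3 = 3 + 2*t²)
J(V, y) = -25*y
J(1/(W + 22), 6)*297 + S(-20) = -25*6*297 + (3 + 2*(-20)²) = -150*297 + (3 + 2*400) = -44550 + (3 + 800) = -44550 + 803 = -43747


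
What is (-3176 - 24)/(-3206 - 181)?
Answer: 3200/3387 ≈ 0.94479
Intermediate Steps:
(-3176 - 24)/(-3206 - 181) = -3200/(-3387) = -3200*(-1/3387) = 3200/3387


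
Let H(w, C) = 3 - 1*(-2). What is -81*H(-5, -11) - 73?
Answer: -478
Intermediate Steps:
H(w, C) = 5 (H(w, C) = 3 + 2 = 5)
-81*H(-5, -11) - 73 = -81*5 - 73 = -405 - 73 = -478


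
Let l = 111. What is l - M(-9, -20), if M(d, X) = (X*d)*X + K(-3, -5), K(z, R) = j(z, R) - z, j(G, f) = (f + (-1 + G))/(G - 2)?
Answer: 18531/5 ≈ 3706.2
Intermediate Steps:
j(G, f) = (-1 + G + f)/(-2 + G)
K(z, R) = -z + (-1 + R + z)/(-2 + z) (K(z, R) = (-1 + z + R)/(-2 + z) - z = (-1 + R + z)/(-2 + z) - z = -z + (-1 + R + z)/(-2 + z))
M(d, X) = 24/5 + d*X**2 (M(d, X) = (X*d)*X + (-1 - 5 - 3 - 1*(-3)*(-2 - 3))/(-2 - 3) = d*X**2 + (-1 - 5 - 3 - 1*(-3)*(-5))/(-5) = d*X**2 - (-1 - 5 - 3 - 15)/5 = d*X**2 - 1/5*(-24) = d*X**2 + 24/5 = 24/5 + d*X**2)
l - M(-9, -20) = 111 - (24/5 - 9*(-20)**2) = 111 - (24/5 - 9*400) = 111 - (24/5 - 3600) = 111 - 1*(-17976/5) = 111 + 17976/5 = 18531/5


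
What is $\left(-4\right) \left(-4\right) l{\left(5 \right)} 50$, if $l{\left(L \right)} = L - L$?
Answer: $0$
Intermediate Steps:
$l{\left(L \right)} = 0$
$\left(-4\right) \left(-4\right) l{\left(5 \right)} 50 = \left(-4\right) \left(-4\right) 0 \cdot 50 = 16 \cdot 0 \cdot 50 = 0 \cdot 50 = 0$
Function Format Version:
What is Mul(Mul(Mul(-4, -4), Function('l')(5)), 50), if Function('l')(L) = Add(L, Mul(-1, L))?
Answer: 0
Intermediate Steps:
Function('l')(L) = 0
Mul(Mul(Mul(-4, -4), Function('l')(5)), 50) = Mul(Mul(Mul(-4, -4), 0), 50) = Mul(Mul(16, 0), 50) = Mul(0, 50) = 0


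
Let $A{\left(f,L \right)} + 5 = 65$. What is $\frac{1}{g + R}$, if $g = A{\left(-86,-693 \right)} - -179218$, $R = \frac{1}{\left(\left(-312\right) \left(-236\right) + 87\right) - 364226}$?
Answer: $\frac{290507}{52081513945} \approx 5.5779 \cdot 10^{-6}$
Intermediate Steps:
$A{\left(f,L \right)} = 60$ ($A{\left(f,L \right)} = -5 + 65 = 60$)
$R = - \frac{1}{290507}$ ($R = \frac{1}{\left(73632 + 87\right) - 364226} = \frac{1}{73719 - 364226} = \frac{1}{-290507} = - \frac{1}{290507} \approx -3.4423 \cdot 10^{-6}$)
$g = 179278$ ($g = 60 - -179218 = 60 + 179218 = 179278$)
$\frac{1}{g + R} = \frac{1}{179278 - \frac{1}{290507}} = \frac{1}{\frac{52081513945}{290507}} = \frac{290507}{52081513945}$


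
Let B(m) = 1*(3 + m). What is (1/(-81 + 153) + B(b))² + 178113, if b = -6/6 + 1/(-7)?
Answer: 45244441057/254016 ≈ 1.7812e+5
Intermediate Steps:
b = -8/7 (b = -6*⅙ + 1*(-⅐) = -1 - ⅐ = -8/7 ≈ -1.1429)
B(m) = 3 + m
(1/(-81 + 153) + B(b))² + 178113 = (1/(-81 + 153) + (3 - 8/7))² + 178113 = (1/72 + 13/7)² + 178113 = (943/504)² + 178113 = 889249/254016 + 178113 = 45244441057/254016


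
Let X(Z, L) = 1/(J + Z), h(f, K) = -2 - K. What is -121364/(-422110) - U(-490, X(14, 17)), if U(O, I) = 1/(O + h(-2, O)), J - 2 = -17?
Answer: 332419/422110 ≈ 0.78752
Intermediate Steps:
J = -15 (J = 2 - 17 = -15)
X(Z, L) = 1/(-15 + Z)
U(O, I) = -1/2 (U(O, I) = 1/(O + (-2 - O)) = 1/(-2) = -1/2)
-121364/(-422110) - U(-490, X(14, 17)) = -121364/(-422110) - 1*(-1/2) = -121364*(-1/422110) + 1/2 = 60682/211055 + 1/2 = 332419/422110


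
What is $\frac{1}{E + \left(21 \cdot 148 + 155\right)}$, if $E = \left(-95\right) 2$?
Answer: $\frac{1}{3073} \approx 0.00032541$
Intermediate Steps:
$E = -190$
$\frac{1}{E + \left(21 \cdot 148 + 155\right)} = \frac{1}{-190 + \left(21 \cdot 148 + 155\right)} = \frac{1}{-190 + \left(3108 + 155\right)} = \frac{1}{-190 + 3263} = \frac{1}{3073}$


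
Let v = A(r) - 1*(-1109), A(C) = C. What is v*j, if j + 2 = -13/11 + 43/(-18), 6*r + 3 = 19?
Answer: -3678505/594 ≈ -6192.8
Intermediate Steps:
r = 8/3 (r = -½ + (⅙)*19 = -½ + 19/6 = 8/3 ≈ 2.6667)
j = -1103/198 (j = -2 + (-13/11 + 43/(-18)) = -2 + (-13*1/11 + 43*(-1/18)) = -2 + (-13/11 - 43/18) = -2 - 707/198 = -1103/198 ≈ -5.5707)
v = 3335/3 (v = 8/3 - 1*(-1109) = 8/3 + 1109 = 3335/3 ≈ 1111.7)
v*j = (3335/3)*(-1103/198) = -3678505/594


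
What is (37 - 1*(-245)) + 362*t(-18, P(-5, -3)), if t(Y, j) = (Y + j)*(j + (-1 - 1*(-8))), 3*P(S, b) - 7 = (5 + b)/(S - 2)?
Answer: -23121106/441 ≈ -52429.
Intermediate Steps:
P(S, b) = 7/3 + (5 + b)/(3*(-2 + S)) (P(S, b) = 7/3 + ((5 + b)/(S - 2))/3 = 7/3 + ((5 + b)/(-2 + S))/3 = 7/3 + (5 + b)/(3*(-2 + S)))
t(Y, j) = (7 + j)*(Y + j) (t(Y, j) = (Y + j)*(j + (-1 + 8)) = (Y + j)*(j + 7) = (Y + j)*(7 + j) = (7 + j)*(Y + j))
(37 - 1*(-245)) + 362*t(-18, P(-5, -3)) = (37 - 1*(-245)) + 362*(((-9 - 3 + 7*(-5))/(3*(-2 - 5)))² + 7*(-18) + 7*((-9 - 3 + 7*(-5))/(3*(-2 - 5))) - 6*(-9 - 3 + 7*(-5))/(-2 - 5)) = (37 + 245) + 362*(((⅓)*(-9 - 3 - 35)/(-7))² - 126 + 7*((⅓)*(-9 - 3 - 35)/(-7)) - 6*(-9 - 3 - 35)/(-7)) = 282 + 362*(((⅓)*(-⅐)*(-47))² - 126 + 7*((⅓)*(-⅐)*(-47)) - 6*(-1)*(-47)/7) = 282 + 362*((47/21)² - 126 + 7*(47/21) - 18*47/21) = 282 + 362*(2209/441 - 126 + 47/3 - 282/7) = 282 + 362*(-64214/441) = 282 - 23245468/441 = -23121106/441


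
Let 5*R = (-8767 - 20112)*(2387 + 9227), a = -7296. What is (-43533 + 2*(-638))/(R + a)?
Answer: 224045/335437186 ≈ 0.00066792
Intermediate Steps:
R = -335400706/5 (R = ((-8767 - 20112)*(2387 + 9227))/5 = (-28879*11614)/5 = (1/5)*(-335400706) = -335400706/5 ≈ -6.7080e+7)
(-43533 + 2*(-638))/(R + a) = (-43533 + 2*(-638))/(-335400706/5 - 7296) = (-43533 - 1276)/(-335437186/5) = -44809*(-5/335437186) = 224045/335437186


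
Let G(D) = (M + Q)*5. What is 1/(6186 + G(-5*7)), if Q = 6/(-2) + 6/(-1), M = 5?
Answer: 1/6166 ≈ 0.00016218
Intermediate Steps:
Q = -9 (Q = 6*(-½) + 6*(-1) = -3 - 6 = -9)
G(D) = -20 (G(D) = (5 - 9)*5 = -4*5 = -20)
1/(6186 + G(-5*7)) = 1/(6186 - 20) = 1/6166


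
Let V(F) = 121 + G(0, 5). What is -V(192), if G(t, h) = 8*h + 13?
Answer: -174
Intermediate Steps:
G(t, h) = 13 + 8*h
V(F) = 174 (V(F) = 121 + (13 + 8*5) = 121 + (13 + 40) = 121 + 53 = 174)
-V(192) = -1*174 = -174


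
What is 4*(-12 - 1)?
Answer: -52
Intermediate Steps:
4*(-12 - 1) = 4*(-13) = -52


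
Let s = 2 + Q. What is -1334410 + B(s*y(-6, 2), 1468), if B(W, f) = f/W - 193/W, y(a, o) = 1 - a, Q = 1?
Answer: -9340445/7 ≈ -1.3344e+6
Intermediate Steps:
s = 3 (s = 2 + 1 = 3)
B(W, f) = -193/W + f/W
-1334410 + B(s*y(-6, 2), 1468) = -1334410 + (-193 + 1468)/((3*(1 - 1*(-6)))) = -1334410 + 1275/(3*(1 + 6)) = -1334410 + 1275/(3*7) = -1334410 + 1275/21 = -1334410 + (1/21)*1275 = -1334410 + 425/7 = -9340445/7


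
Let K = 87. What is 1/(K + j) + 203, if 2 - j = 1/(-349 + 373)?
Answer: 433429/2135 ≈ 203.01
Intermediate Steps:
j = 47/24 (j = 2 - 1/(-349 + 373) = 2 - 1/24 = 47/24 ≈ 1.9583)
1/(K + j) + 203 = 1/(87 + 47/24) + 203 = 1/(2135/24) + 203 = 24/2135 + 203 = 433429/2135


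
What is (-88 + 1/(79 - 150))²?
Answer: 39050001/5041 ≈ 7746.5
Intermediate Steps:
(-88 + 1/(79 - 150))² = (-88 + 1/(-71))² = (-88 - 1/71)² = (-6249/71)² = 39050001/5041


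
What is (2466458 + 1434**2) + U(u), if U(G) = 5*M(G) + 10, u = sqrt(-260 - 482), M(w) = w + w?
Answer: 4522824 + 10*I*sqrt(742) ≈ 4.5228e+6 + 272.4*I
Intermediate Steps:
M(w) = 2*w
u = I*sqrt(742) (u = sqrt(-742) = I*sqrt(742) ≈ 27.24*I)
U(G) = 10 + 10*G (U(G) = 5*(2*G) + 10 = 10*G + 10 = 10 + 10*G)
(2466458 + 1434**2) + U(u) = (2466458 + 1434**2) + (10 + 10*(I*sqrt(742))) = (2466458 + 2056356) + (10 + 10*I*sqrt(742)) = 4522814 + (10 + 10*I*sqrt(742)) = 4522824 + 10*I*sqrt(742)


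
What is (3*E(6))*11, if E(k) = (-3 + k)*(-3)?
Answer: -297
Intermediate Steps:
E(k) = 9 - 3*k
(3*E(6))*11 = (3*(9 - 3*6))*11 = (3*(9 - 18))*11 = (3*(-9))*11 = -27*11 = -297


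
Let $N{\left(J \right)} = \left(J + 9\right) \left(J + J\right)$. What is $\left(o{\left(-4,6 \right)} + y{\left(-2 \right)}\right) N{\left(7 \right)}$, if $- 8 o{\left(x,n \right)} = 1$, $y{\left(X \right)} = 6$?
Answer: $1316$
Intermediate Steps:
$N{\left(J \right)} = 2 J \left(9 + J\right)$ ($N{\left(J \right)} = \left(9 + J\right) 2 J = 2 J \left(9 + J\right)$)
$o{\left(x,n \right)} = - \frac{1}{8}$ ($o{\left(x,n \right)} = \left(- \frac{1}{8}\right) 1 = - \frac{1}{8}$)
$\left(o{\left(-4,6 \right)} + y{\left(-2 \right)}\right) N{\left(7 \right)} = \left(- \frac{1}{8} + 6\right) 2 \cdot 7 \left(9 + 7\right) = \frac{47 \cdot 2 \cdot 7 \cdot 16}{8} = \frac{47}{8} \cdot 224 = 1316$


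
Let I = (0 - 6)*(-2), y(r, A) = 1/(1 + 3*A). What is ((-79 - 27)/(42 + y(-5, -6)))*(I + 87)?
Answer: -178398/713 ≈ -250.21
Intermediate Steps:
I = 12 (I = -6*(-2) = 12)
((-79 - 27)/(42 + y(-5, -6)))*(I + 87) = ((-79 - 27)/(42 + 1/(1 + 3*(-6))))*(12 + 87) = -106/(42 + 1/(1 - 18))*99 = -106/(42 + 1/(-17))*99 = -106/(42 - 1/17)*99 = -106/713/17*99 = -106*17/713*99 = -1802/713*99 = -178398/713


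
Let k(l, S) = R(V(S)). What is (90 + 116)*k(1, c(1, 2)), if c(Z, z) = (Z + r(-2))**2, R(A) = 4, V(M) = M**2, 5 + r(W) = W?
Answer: 824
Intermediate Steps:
r(W) = -5 + W
c(Z, z) = (-7 + Z)**2 (c(Z, z) = (Z + (-5 - 2))**2 = (Z - 7)**2 = (-7 + Z)**2)
k(l, S) = 4
(90 + 116)*k(1, c(1, 2)) = (90 + 116)*4 = 206*4 = 824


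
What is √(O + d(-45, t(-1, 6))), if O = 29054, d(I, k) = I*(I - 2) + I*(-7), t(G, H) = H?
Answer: 2*√7871 ≈ 177.44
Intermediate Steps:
d(I, k) = -7*I + I*(-2 + I) (d(I, k) = I*(-2 + I) - 7*I = -7*I + I*(-2 + I))
√(O + d(-45, t(-1, 6))) = √(29054 - 45*(-9 - 45)) = √(29054 - 45*(-54)) = √(29054 + 2430) = √31484 = 2*√7871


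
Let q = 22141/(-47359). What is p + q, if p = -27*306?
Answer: -391302199/47359 ≈ -8262.5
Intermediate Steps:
q = -22141/47359 (q = 22141*(-1/47359) = -22141/47359 ≈ -0.46751)
p = -8262
p + q = -8262 - 22141/47359 = -391302199/47359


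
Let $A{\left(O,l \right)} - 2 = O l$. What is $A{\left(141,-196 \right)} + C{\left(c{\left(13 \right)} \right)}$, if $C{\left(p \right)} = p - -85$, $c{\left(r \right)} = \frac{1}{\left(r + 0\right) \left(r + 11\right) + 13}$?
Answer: $- \frac{8953424}{325} \approx -27549.0$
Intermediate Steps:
$A{\left(O,l \right)} = 2 + O l$
$c{\left(r \right)} = \frac{1}{13 + r \left(11 + r\right)}$ ($c{\left(r \right)} = \frac{1}{r \left(11 + r\right) + 13} = \frac{1}{13 + r \left(11 + r\right)}$)
$C{\left(p \right)} = 85 + p$ ($C{\left(p \right)} = p + 85 = 85 + p$)
$A{\left(141,-196 \right)} + C{\left(c{\left(13 \right)} \right)} = \left(2 + 141 \left(-196\right)\right) + \left(85 + \frac{1}{13 + 13^{2} + 11 \cdot 13}\right) = \left(2 - 27636\right) + \left(85 + \frac{1}{13 + 169 + 143}\right) = -27634 + \left(85 + \frac{1}{325}\right) = -27634 + \frac{27626}{325} = - \frac{8953424}{325}$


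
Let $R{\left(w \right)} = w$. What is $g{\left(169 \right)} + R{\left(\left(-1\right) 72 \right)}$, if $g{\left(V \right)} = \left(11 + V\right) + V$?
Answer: $277$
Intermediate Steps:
$g{\left(V \right)} = 11 + 2 V$
$g{\left(169 \right)} + R{\left(\left(-1\right) 72 \right)} = \left(11 + 2 \cdot 169\right) - 72 = \left(11 + 338\right) - 72 = 349 - 72 = 277$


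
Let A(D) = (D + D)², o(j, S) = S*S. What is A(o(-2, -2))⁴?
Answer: 16777216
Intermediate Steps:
o(j, S) = S²
A(D) = 4*D² (A(D) = (2*D)² = 4*D²)
A(o(-2, -2))⁴ = (4*((-2)²)²)⁴ = (4*4²)⁴ = (4*16)⁴ = 64⁴ = 16777216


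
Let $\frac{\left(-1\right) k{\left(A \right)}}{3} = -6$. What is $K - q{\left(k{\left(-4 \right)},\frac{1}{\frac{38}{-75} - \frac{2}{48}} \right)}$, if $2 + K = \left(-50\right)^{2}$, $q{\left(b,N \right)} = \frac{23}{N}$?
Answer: $\frac{1506367}{600} \approx 2510.6$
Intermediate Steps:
$k{\left(A \right)} = 18$ ($k{\left(A \right)} = \left(-3\right) \left(-6\right) = 18$)
$K = 2498$ ($K = -2 + \left(-50\right)^{2} = -2 + 2500 = 2498$)
$K - q{\left(k{\left(-4 \right)},\frac{1}{\frac{38}{-75} - \frac{2}{48}} \right)} = 2498 - \frac{23}{\frac{1}{\frac{38}{-75} - \frac{2}{48}}} = 2498 - \frac{23}{\frac{1}{38 \left(- \frac{1}{75}\right) - \frac{1}{24}}} = 2498 - \frac{23}{\frac{1}{- \frac{38}{75} - \frac{1}{24}}} = 2498 - \frac{23}{\frac{1}{- \frac{329}{600}}} = 2498 - \frac{23}{- \frac{600}{329}} = 2498 - 23 \left(- \frac{329}{600}\right) = 2498 - - \frac{7567}{600} = 2498 + \frac{7567}{600} = \frac{1506367}{600}$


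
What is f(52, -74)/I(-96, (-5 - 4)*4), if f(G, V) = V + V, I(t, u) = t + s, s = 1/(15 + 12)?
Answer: 3996/2591 ≈ 1.5423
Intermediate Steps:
s = 1/27 ≈ 0.037037
I(t, u) = 1/27 + t (I(t, u) = t + 1/27 = 1/27 + t)
f(G, V) = 2*V
f(52, -74)/I(-96, (-5 - 4)*4) = (2*(-74))/(1/27 - 96) = -148/(-2591/27) = -148*(-27/2591) = 3996/2591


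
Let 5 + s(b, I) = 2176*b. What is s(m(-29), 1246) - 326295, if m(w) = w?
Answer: -389404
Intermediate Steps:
s(b, I) = -5 + 2176*b
s(m(-29), 1246) - 326295 = (-5 + 2176*(-29)) - 326295 = (-5 - 63104) - 326295 = -63109 - 326295 = -389404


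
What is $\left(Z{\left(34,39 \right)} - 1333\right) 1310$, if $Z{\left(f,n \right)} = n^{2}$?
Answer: $246280$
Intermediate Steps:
$\left(Z{\left(34,39 \right)} - 1333\right) 1310 = \left(39^{2} - 1333\right) 1310 = \left(1521 - 1333\right) 1310 = 188 \cdot 1310 = 246280$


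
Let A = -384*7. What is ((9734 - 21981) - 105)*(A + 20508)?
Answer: -220112640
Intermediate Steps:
A = -2688
((9734 - 21981) - 105)*(A + 20508) = ((9734 - 21981) - 105)*(-2688 + 20508) = (-12247 - 105)*17820 = -12352*17820 = -220112640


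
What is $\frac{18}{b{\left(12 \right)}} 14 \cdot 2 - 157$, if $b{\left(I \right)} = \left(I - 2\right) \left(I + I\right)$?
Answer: $- \frac{1549}{10} \approx -154.9$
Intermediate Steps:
$b{\left(I \right)} = 2 I \left(-2 + I\right)$ ($b{\left(I \right)} = \left(-2 + I\right) 2 I = 2 I \left(-2 + I\right)$)
$\frac{18}{b{\left(12 \right)}} 14 \cdot 2 - 157 = \frac{18}{2 \cdot 12 \left(-2 + 12\right)} 14 \cdot 2 - 157 = \frac{18}{2 \cdot 12 \cdot 10} \cdot 28 - 157 = \frac{18}{240} \cdot 28 - 157 = 18 \cdot \frac{1}{240} \cdot 28 - 157 = \frac{3}{40} \cdot 28 - 157 = \frac{21}{10} - 157 = - \frac{1549}{10}$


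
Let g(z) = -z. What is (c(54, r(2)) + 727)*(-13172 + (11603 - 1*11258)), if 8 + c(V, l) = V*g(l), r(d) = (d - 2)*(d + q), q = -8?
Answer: -9222613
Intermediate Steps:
r(d) = (-8 + d)*(-2 + d) (r(d) = (d - 2)*(d - 8) = (-2 + d)*(-8 + d) = (-8 + d)*(-2 + d))
c(V, l) = -8 - V*l (c(V, l) = -8 + V*(-l) = -8 - V*l)
(c(54, r(2)) + 727)*(-13172 + (11603 - 1*11258)) = ((-8 - 1*54*(16 + 2² - 10*2)) + 727)*(-13172 + (11603 - 1*11258)) = ((-8 - 1*54*(16 + 4 - 20)) + 727)*(-13172 + (11603 - 11258)) = ((-8 - 1*54*0) + 727)*(-13172 + 345) = ((-8 + 0) + 727)*(-12827) = (-8 + 727)*(-12827) = 719*(-12827) = -9222613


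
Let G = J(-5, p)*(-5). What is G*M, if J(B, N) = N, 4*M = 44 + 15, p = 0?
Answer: 0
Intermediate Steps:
M = 59/4 (M = (44 + 15)/4 = (¼)*59 = 59/4 ≈ 14.750)
G = 0 (G = 0*(-5) = 0)
G*M = 0*(59/4) = 0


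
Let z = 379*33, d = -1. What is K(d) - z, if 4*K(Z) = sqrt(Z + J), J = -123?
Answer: -12507 + I*sqrt(31)/2 ≈ -12507.0 + 2.7839*I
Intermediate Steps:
z = 12507
K(Z) = sqrt(-123 + Z)/4 (K(Z) = sqrt(Z - 123)/4 = sqrt(-123 + Z)/4)
K(d) - z = sqrt(-123 - 1)/4 - 1*12507 = sqrt(-124)/4 - 12507 = (2*I*sqrt(31))/4 - 12507 = I*sqrt(31)/2 - 12507 = -12507 + I*sqrt(31)/2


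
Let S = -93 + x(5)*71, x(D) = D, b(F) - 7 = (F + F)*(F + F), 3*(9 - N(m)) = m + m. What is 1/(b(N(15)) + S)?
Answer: 1/273 ≈ 0.0036630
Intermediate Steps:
N(m) = 9 - 2*m/3 (N(m) = 9 - (m + m)/3 = 9 - 2*m/3)
b(F) = 7 + 4*F² (b(F) = 7 + (F + F)*(F + F) = 7 + (2*F)*(2*F) = 7 + 4*F²)
S = 262 (S = -93 + 5*71 = -93 + 355 = 262)
1/(b(N(15)) + S) = 1/((7 + 4*(9 - ⅔*15)²) + 262) = 1/((7 + 4*(9 - 10)²) + 262) = 1/((7 + 4*(-1)²) + 262) = 1/((7 + 4*1) + 262) = 1/((7 + 4) + 262) = 1/(11 + 262) = 1/273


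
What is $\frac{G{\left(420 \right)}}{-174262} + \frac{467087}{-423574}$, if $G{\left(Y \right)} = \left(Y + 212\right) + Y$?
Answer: $- \frac{40920557321}{36906426194} \approx -1.1088$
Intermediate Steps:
$G{\left(Y \right)} = 212 + 2 Y$ ($G{\left(Y \right)} = \left(212 + Y\right) + Y = 212 + 2 Y$)
$\frac{G{\left(420 \right)}}{-174262} + \frac{467087}{-423574} = \frac{212 + 2 \cdot 420}{-174262} + \frac{467087}{-423574} = \left(212 + 840\right) \left(- \frac{1}{174262}\right) + 467087 \left(- \frac{1}{423574}\right) = 1052 \left(- \frac{1}{174262}\right) - \frac{467087}{423574} = - \frac{526}{87131} - \frac{467087}{423574} = - \frac{40920557321}{36906426194}$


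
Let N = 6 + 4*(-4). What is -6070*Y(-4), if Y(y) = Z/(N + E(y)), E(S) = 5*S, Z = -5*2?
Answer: -6070/3 ≈ -2023.3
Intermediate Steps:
Z = -10
N = -10 (N = 6 - 16 = -10)
Y(y) = -10/(-10 + 5*y)
-6070*Y(-4) = -(-12140)/(-2 - 4) = -(-12140)/(-6) = -(-12140)*(-1)/6 = -6070*⅓ = -6070/3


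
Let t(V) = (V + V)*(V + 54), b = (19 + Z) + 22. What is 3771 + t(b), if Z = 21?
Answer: 18155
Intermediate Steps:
b = 62 (b = (19 + 21) + 22 = 40 + 22 = 62)
t(V) = 2*V*(54 + V) (t(V) = (2*V)*(54 + V) = 2*V*(54 + V))
3771 + t(b) = 3771 + 2*62*(54 + 62) = 3771 + 2*62*116 = 3771 + 14384 = 18155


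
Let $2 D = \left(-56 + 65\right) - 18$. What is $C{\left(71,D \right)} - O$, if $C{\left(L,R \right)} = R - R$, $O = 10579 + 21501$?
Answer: $-32080$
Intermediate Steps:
$O = 32080$
$D = - \frac{9}{2}$ ($D = \frac{\left(-56 + 65\right) - 18}{2} = \frac{9 - 18}{2} = \frac{1}{2} \left(-9\right) = - \frac{9}{2} \approx -4.5$)
$C{\left(L,R \right)} = 0$
$C{\left(71,D \right)} - O = 0 - 32080 = -32080$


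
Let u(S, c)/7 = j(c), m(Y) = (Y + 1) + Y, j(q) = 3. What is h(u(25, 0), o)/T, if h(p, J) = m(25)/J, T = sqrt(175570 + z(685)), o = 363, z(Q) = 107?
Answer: 17*sqrt(175677)/21256917 ≈ 0.00033520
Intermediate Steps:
m(Y) = 1 + 2*Y (m(Y) = (1 + Y) + Y = 1 + 2*Y)
u(S, c) = 21 (u(S, c) = 7*3 = 21)
T = sqrt(175677) (T = sqrt(175570 + 107) = sqrt(175677) ≈ 419.14)
h(p, J) = 51/J (h(p, J) = (1 + 2*25)/J = (1 + 50)/J = 51/J)
h(u(25, 0), o)/T = (51/363)/(sqrt(175677)) = (51*(1/363))*(sqrt(175677)/175677) = 17*(sqrt(175677)/175677)/121 = 17*sqrt(175677)/21256917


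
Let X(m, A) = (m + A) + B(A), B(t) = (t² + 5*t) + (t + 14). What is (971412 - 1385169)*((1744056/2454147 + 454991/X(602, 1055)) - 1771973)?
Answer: 224117582650177849631829/305684732758 ≈ 7.3317e+11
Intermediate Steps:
B(t) = 14 + t² + 6*t (B(t) = (t² + 5*t) + (14 + t) = 14 + t² + 6*t)
X(m, A) = 14 + m + A² + 7*A (X(m, A) = (m + A) + (14 + A² + 6*A) = (A + m) + (14 + A² + 6*A) = 14 + m + A² + 7*A)
(971412 - 1385169)*((1744056/2454147 + 454991/X(602, 1055)) - 1771973) = (971412 - 1385169)*((1744056/2454147 + 454991/(14 + 602 + 1055² + 7*1055)) - 1771973) = -413757*((1744056*(1/2454147) + 454991/(14 + 602 + 1113025 + 7385)) - 1771973) = -413757*((193784/272683 + 454991/1121026) - 1771973) = -413757*(341305213237/305684732758 - 1771973) = -413757*(-541664751654178297/305684732758) = 224117582650177849631829/305684732758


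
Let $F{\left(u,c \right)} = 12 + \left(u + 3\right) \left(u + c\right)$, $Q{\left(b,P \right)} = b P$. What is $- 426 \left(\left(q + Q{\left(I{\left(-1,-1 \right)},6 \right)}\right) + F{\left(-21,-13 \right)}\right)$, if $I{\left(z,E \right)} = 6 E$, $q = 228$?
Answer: $-347616$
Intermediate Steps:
$Q{\left(b,P \right)} = P b$
$F{\left(u,c \right)} = 12 + \left(3 + u\right) \left(c + u\right)$
$- 426 \left(\left(q + Q{\left(I{\left(-1,-1 \right)},6 \right)}\right) + F{\left(-21,-13 \right)}\right) = - 426 \left(\left(228 + 6 \cdot 6 \left(-1\right)\right) + \left(12 + \left(-21\right)^{2} + 3 \left(-13\right) + 3 \left(-21\right) - -273\right)\right) = - 426 \left(\left(228 + 6 \left(-6\right)\right) + \left(12 + 441 - 39 - 63 + 273\right)\right) = - 426 \left(\left(228 - 36\right) + 624\right) = - 426 \left(192 + 624\right) = \left(-426\right) 816 = -347616$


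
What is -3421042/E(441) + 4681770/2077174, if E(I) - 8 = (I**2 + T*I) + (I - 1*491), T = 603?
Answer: -1237697623642/239062994247 ≈ -5.1773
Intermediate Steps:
E(I) = -483 + I**2 + 604*I (E(I) = 8 + ((I**2 + 603*I) + (I - 1*491)) = 8 + ((I**2 + 603*I) + (I - 491)) = 8 + ((I**2 + 603*I) + (-491 + I)) = 8 + (-491 + I**2 + 604*I) = -483 + I**2 + 604*I)
-3421042/E(441) + 4681770/2077174 = -3421042/(-483 + 441**2 + 604*441) + 4681770/2077174 = -3421042/(-483 + 194481 + 266364) + 4681770*(1/2077174) = -3421042/460362 + 2340885/1038587 = -3421042*1/460362 + 2340885/1038587 = -1710521/230181 + 2340885/1038587 = -1237697623642/239062994247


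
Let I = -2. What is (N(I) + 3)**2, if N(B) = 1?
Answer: 16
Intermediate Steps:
(N(I) + 3)**2 = (1 + 3)**2 = 4**2 = 16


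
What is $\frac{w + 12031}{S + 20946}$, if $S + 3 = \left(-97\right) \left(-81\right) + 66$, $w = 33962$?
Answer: $\frac{15331}{9622} \approx 1.5933$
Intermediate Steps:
$S = 7920$ ($S = -3 + \left(\left(-97\right) \left(-81\right) + 66\right) = -3 + \left(7857 + 66\right) = -3 + 7923 = 7920$)
$\frac{w + 12031}{S + 20946} = \frac{33962 + 12031}{7920 + 20946} = \frac{45993}{28866} = 45993 \cdot \frac{1}{28866} = \frac{15331}{9622}$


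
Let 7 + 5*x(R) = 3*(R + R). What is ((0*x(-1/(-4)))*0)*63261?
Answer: 0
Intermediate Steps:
x(R) = -7/5 + 6*R/5 (x(R) = -7/5 + (3*(R + R))/5 = -7/5 + (3*(2*R))/5 = -7/5 + (6*R)/5 = -7/5 + 6*R/5)
((0*x(-1/(-4)))*0)*63261 = ((0*(-7/5 + 6*(-1/(-4))/5))*0)*63261 = ((0*(-7/5 + 6*(-1*(-¼))/5))*0)*63261 = ((0*(-7/5 + (6/5)*(¼)))*0)*63261 = ((0*(-7/5 + 3/10))*0)*63261 = ((0*(-11/10))*0)*63261 = (0*0)*63261 = 0*63261 = 0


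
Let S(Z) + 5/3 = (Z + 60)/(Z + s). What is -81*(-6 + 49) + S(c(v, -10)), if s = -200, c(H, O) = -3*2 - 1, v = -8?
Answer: -721379/207 ≈ -3484.9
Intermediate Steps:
c(H, O) = -7 (c(H, O) = -6 - 1 = -7)
S(Z) = -5/3 + (60 + Z)/(-200 + Z) (S(Z) = -5/3 + (Z + 60)/(Z - 200) = -5/3 + (60 + Z)/(-200 + Z))
-81*(-6 + 49) + S(c(v, -10)) = -81*(-6 + 49) + 2*(590 - 1*(-7))/(3*(-200 - 7)) = -81*43 + (⅔)*(590 + 7)/(-207) = -3483 + (⅔)*(-1/207)*597 = -3483 - 398/207 = -721379/207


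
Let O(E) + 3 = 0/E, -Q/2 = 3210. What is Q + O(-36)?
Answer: -6423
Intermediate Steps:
Q = -6420 (Q = -2*3210 = -6420)
O(E) = -3 (O(E) = -3 + 0/E = -3 + 0 = -3)
Q + O(-36) = -6420 - 3 = -6423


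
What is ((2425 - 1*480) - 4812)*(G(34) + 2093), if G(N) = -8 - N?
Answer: -5880217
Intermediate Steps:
((2425 - 1*480) - 4812)*(G(34) + 2093) = ((2425 - 1*480) - 4812)*((-8 - 1*34) + 2093) = ((2425 - 480) - 4812)*((-8 - 34) + 2093) = (1945 - 4812)*(-42 + 2093) = -2867*2051 = -5880217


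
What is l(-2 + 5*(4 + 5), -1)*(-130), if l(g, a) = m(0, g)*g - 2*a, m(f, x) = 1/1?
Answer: -5850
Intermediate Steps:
m(f, x) = 1
l(g, a) = g - 2*a (l(g, a) = 1*g - 2*a = g - 2*a)
l(-2 + 5*(4 + 5), -1)*(-130) = ((-2 + 5*(4 + 5)) - 2*(-1))*(-130) = ((-2 + 5*9) + 2)*(-130) = ((-2 + 45) + 2)*(-130) = (43 + 2)*(-130) = 45*(-130) = -5850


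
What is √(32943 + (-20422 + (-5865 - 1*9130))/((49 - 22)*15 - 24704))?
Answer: √8805691114/517 ≈ 181.51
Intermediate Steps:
√(32943 + (-20422 + (-5865 - 1*9130))/((49 - 22)*15 - 24704)) = √(32943 + (-20422 + (-5865 - 9130))/(27*15 - 24704)) = √(32943 + (-20422 - 14995)/(405 - 24704)) = √(32943 - 35417/(-24299)) = √(32943 - 35417*(-1/24299)) = √(32943 + 35417/24299) = √(800517374/24299) = √8805691114/517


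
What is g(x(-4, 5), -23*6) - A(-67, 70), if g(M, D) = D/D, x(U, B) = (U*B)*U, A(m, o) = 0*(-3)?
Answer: 1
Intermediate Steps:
A(m, o) = 0
x(U, B) = B*U**2 (x(U, B) = (B*U)*U = B*U**2)
g(M, D) = 1
g(x(-4, 5), -23*6) - A(-67, 70) = 1 - 1*0 = 1 + 0 = 1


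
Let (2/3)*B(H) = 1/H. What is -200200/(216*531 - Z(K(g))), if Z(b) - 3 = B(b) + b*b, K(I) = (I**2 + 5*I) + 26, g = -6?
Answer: -140800/79943 ≈ -1.7613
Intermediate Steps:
B(H) = 3/(2*H) (B(H) = 3*(1/H)/2 = 3/(2*H))
K(I) = 26 + I**2 + 5*I
Z(b) = 3 + b**2 + 3/(2*b) (Z(b) = 3 + (3/(2*b) + b*b) = 3 + (3/(2*b) + b**2) = 3 + (b**2 + 3/(2*b)) = 3 + b**2 + 3/(2*b))
-200200/(216*531 - Z(K(g))) = -200200/(216*531 - (3 + (26 + (-6)**2 + 5*(-6))**2 + 3/(2*(26 + (-6)**2 + 5*(-6))))) = -200200/(114696 - (3 + (26 + 36 - 30)**2 + 3/(2*(26 + 36 - 30)))) = -200200/(114696 - (3 + 32**2 + (3/2)/32)) = -200200/(114696 - (3 + 1024 + (3/2)*(1/32))) = -200200/(114696 - (3 + 1024 + 3/64)) = -200200/(114696 - 1*65731/64) = -200200/(114696 - 65731/64) = -200200/7274813/64 = -200200*64/7274813 = -140800/79943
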